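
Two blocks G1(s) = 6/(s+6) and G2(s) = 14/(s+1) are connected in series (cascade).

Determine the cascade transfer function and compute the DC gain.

Series: multiply transfer functions. G_eq = 6/(s+6) × 14/(s+1) = 84/((s+6)(s+1)). DC gain = 84/(6×1) = 14.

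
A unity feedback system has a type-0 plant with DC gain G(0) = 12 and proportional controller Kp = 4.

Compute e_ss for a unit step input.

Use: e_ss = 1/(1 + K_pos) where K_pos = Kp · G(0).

K_pos = Kp · G(0) = 4 × 12 = 48. e_ss = 1/(1 + 48) = 0.0204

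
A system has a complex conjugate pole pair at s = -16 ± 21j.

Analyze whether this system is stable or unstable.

Real part of poles is -16 (< 0, left half-plane). Stable.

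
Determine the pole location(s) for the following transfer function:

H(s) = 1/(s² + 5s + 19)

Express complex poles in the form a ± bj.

Discriminant = 5² - 4×1×19 = 25 - 76 = -51 < 0, so the poles are a complex conjugate pair s = (-5 ± j√51)/(2×1). Real part = -5/(2×1) = -5/2 = -2.5; imaginary part = ±√51/(2×1) ≈ 3.5707. Poles: s = -2.5 ± 3.5707j.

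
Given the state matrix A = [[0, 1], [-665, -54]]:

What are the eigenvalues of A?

det(A - λI) = λ² - (-54)λ + 665 = (λ - (-19))(λ - (-35)). Eigenvalues: -19, -35.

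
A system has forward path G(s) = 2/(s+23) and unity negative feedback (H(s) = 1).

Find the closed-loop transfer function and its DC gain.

T(s) = G/(1+GH) = [2/(s+23)] / [1 + 2/(s+23)] = 2/(s+23+2) = 2/(s+25). DC gain = 2/25 = 0.08.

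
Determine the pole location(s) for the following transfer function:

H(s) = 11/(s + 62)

Pole is where denominator = 0: s + 62 = 0, so s = -62.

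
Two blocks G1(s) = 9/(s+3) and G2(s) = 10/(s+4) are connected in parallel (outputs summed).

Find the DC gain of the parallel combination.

Parallel: G_eq = G1 + G2. DC gain = G1(0) + G2(0) = 9/3 + 10/4 = 3 + 2.5 = 5.5.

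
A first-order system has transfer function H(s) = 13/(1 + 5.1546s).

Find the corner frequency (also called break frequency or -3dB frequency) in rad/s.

Corner frequency = 1/τ = 1/5.1546 = 0.194 rad/s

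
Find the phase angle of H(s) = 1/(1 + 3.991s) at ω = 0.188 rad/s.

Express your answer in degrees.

Phase = -arctan(ωτ) = -arctan(0.188 × 3.991) = -36.9°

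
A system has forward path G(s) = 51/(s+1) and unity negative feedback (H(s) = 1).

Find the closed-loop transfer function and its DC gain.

T(s) = G/(1+GH) = [51/(s+1)] / [1 + 51/(s+1)] = 51/(s+1+51) = 51/(s+52). DC gain = 51/52 = 0.9808.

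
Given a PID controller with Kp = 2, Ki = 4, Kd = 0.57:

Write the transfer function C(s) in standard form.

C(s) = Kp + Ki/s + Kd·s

Substituting values: C(s) = 2 + 4/s + 0.57s = (0.57s² + 2s + 4)/s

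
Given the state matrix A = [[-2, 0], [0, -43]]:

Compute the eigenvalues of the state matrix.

For diagonal matrix, eigenvalues are diagonal entries: λ₁ = -2, λ₂ = -43.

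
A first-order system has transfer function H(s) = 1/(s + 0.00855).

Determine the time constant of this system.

For H(s) = 1/(s + 1/τ), the pole is at -1/τ = -0.00855, so τ = 1/0.00855 = 117 s.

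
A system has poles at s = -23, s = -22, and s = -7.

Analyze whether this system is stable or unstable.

All poles are in the left half-plane. System is stable.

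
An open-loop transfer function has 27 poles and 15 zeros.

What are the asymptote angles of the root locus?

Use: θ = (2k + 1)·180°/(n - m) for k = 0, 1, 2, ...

n - m = 27 - 15 = 12. Angles: θk = (2k + 1)·180°/12 = 15°, 45°, 75°, 105°, 135°, 165°, 195°, 225°, 255°, 285°, 315°, 345°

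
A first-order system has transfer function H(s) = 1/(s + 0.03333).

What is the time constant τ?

For H(s) = 1/(s + 1/τ), the pole is at -1/τ = -0.03333, so τ = 1/0.03333 = 30 s.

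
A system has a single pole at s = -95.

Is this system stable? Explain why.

Pole at s = -95 is in the left half-plane. Stable.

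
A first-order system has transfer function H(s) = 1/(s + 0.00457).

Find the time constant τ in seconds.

For H(s) = 1/(s + 1/τ), the pole is at -1/τ = -0.00457, so τ = 1/0.00457 = 218.8 s.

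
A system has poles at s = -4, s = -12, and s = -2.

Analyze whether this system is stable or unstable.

All poles are in the left half-plane. System is stable.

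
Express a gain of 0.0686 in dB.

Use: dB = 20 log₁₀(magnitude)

dB = 20 log₁₀(0.0686) = -23.3 dB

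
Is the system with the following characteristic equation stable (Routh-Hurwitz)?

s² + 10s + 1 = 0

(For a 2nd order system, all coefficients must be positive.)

Coefficients: 1, 10, 1. All positive, so system is stable.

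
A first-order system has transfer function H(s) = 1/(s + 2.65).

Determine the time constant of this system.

For H(s) = 1/(s + 1/τ), the pole is at -1/τ = -2.65, so τ = 1/2.65 = 0.3774 s.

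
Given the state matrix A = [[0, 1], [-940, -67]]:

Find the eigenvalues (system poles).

det(A - λI) = λ² - (-67)λ + 940 = (λ - (-20))(λ - (-47)). Eigenvalues: -20, -47.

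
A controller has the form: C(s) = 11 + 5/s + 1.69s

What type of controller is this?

This is a Proportional-Integral-Derivative (PID) controller.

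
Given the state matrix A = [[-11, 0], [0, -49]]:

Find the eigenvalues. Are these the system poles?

For diagonal matrix, eigenvalues are diagonal entries: λ₁ = -11, λ₂ = -49. Eigenvalues of A = system poles.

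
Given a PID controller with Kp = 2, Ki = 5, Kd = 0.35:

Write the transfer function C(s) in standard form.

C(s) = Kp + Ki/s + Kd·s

Substituting values: C(s) = 2 + 5/s + 0.35s = (0.35s² + 2s + 5)/s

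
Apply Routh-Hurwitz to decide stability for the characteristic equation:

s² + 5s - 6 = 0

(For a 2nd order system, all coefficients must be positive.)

Coefficients: 1, 5, -6. c=-6 not positive, so system is unstable.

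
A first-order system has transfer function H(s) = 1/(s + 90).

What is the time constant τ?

For H(s) = 1/(s + 1/τ), the pole is at -1/τ = -90, so τ = 1/90 = 0.0111 s.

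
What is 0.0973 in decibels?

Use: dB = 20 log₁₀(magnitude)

dB = 20 log₁₀(0.0973) = -20.2 dB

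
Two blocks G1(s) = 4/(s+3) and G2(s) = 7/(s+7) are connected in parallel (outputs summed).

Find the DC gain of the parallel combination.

Parallel: G_eq = G1 + G2. DC gain = G1(0) + G2(0) = 4/3 + 7/7 = 1.3333 + 1 = 2.3333.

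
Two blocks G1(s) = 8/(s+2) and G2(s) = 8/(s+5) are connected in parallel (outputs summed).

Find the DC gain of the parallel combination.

Parallel: G_eq = G1 + G2. DC gain = G1(0) + G2(0) = 8/2 + 8/5 = 4 + 1.6 = 5.6.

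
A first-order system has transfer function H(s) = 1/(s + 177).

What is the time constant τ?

For H(s) = 1/(s + 1/τ), the pole is at -1/τ = -177, so τ = 1/177 = 0.0056 s.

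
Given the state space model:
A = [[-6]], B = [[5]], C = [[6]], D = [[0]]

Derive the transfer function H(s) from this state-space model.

(sI - A)⁻¹ = 1/(s + 6). H(s) = 6 × 5/(s + 6) + 0 = 30/(s + 6).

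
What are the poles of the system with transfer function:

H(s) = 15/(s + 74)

Pole is where denominator = 0: s + 74 = 0, so s = -74.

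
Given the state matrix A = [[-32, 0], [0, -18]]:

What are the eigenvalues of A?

For diagonal matrix, eigenvalues are diagonal entries: λ₁ = -32, λ₂ = -18.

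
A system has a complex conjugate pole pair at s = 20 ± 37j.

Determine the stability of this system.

Real part of poles is 20 (> 0, right half-plane). Unstable.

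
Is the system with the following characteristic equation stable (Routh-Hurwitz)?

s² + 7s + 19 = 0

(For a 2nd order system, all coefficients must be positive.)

Coefficients: 1, 7, 19. All positive, so system is stable.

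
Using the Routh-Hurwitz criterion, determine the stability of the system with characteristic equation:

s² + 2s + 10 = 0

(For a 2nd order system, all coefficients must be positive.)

Coefficients: 1, 2, 10. All positive, so system is stable.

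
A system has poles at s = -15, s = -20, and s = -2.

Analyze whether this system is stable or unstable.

All poles are in the left half-plane. System is stable.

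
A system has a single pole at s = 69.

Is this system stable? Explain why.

Pole at s = 69 is in the right half-plane. Unstable.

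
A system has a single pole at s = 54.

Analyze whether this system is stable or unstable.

Pole at s = 54 is in the right half-plane. Unstable.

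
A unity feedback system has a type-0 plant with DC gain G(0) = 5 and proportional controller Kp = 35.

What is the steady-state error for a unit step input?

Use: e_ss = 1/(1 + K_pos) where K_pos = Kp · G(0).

K_pos = Kp · G(0) = 35 × 5 = 175. e_ss = 1/(1 + 175) = 0.0057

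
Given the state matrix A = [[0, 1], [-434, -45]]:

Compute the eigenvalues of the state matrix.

det(A - λI) = λ² - (-45)λ + 434 = (λ - (-31))(λ - (-14)). Eigenvalues: -31, -14.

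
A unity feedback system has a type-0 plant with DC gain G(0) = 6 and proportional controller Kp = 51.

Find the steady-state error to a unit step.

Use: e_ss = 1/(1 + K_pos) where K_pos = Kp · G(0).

K_pos = Kp · G(0) = 51 × 6 = 306. e_ss = 1/(1 + 306) = 0.0033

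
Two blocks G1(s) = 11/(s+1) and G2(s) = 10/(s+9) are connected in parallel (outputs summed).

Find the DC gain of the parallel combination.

Parallel: G_eq = G1 + G2. DC gain = G1(0) + G2(0) = 11/1 + 10/9 = 11 + 1.1111 = 12.1111.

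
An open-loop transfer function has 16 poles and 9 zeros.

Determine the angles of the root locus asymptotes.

n - m = 16 - 9 = 7. Angles: θk = (2k + 1)·180°/7 = 25.71°, 77.14°, 128.57°, 180°, 231.43°, 282.86°, 334.29°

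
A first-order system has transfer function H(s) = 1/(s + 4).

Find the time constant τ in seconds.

For H(s) = 1/(s + 1/τ), the pole is at -1/τ = -4, so τ = 1/4 = 0.25 s.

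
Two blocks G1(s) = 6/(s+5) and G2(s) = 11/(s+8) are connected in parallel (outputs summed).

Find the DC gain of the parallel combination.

Parallel: G_eq = G1 + G2. DC gain = G1(0) + G2(0) = 6/5 + 11/8 = 1.2 + 1.375 = 2.575.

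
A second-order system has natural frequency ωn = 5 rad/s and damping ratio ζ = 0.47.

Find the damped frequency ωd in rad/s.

ωd = ωn√(1 - ζ²) = 5√(1 - 0.47²) = 4.41 rad/s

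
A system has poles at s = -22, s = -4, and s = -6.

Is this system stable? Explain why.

All poles are in the left half-plane. System is stable.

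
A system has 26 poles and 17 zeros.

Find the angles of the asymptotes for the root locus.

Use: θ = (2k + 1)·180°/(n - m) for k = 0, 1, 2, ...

n - m = 26 - 17 = 9. Angles: θk = (2k + 1)·180°/9 = 20°, 60°, 100°, 140°, 180°, 220°, 260°, 300°, 340°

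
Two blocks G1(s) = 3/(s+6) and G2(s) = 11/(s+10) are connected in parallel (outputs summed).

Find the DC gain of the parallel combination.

Parallel: G_eq = G1 + G2. DC gain = G1(0) + G2(0) = 3/6 + 11/10 = 0.5 + 1.1 = 1.6.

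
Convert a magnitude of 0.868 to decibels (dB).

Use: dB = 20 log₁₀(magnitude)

dB = 20 log₁₀(0.868) = -1.2 dB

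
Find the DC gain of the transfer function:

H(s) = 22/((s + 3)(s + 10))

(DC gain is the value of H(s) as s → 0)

DC gain = H(0) = 22/(3 × 10) = 22/30 = 0.7333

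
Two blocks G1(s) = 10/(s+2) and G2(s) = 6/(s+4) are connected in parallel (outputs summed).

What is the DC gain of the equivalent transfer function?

Parallel: G_eq = G1 + G2. DC gain = G1(0) + G2(0) = 10/2 + 6/4 = 5 + 1.5 = 6.5.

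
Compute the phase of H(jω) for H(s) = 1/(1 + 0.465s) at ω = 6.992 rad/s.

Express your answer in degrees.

Phase = -arctan(ωτ) = -arctan(6.992 × 0.465) = -72.9°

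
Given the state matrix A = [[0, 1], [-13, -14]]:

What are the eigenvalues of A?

det(A - λI) = λ² - (-14)λ + 13 = (λ - (-1))(λ - (-13)). Eigenvalues: -1, -13.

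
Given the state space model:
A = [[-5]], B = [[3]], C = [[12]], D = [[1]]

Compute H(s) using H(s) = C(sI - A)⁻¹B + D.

(sI - A)⁻¹ = 1/(s + 5). H(s) = 12×3/(s + 5) + 1 = (s + 41)/(s + 5).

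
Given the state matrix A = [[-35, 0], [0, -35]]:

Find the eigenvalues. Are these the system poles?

For diagonal matrix, eigenvalues are diagonal entries: λ₁ = -35, λ₂ = -35. Eigenvalues of A = system poles.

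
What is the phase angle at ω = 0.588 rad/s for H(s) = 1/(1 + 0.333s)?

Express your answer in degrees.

Phase = -arctan(ωτ) = -arctan(0.588 × 0.333) = -11.1°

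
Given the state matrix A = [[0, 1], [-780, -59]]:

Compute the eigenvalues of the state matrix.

det(A - λI) = λ² - (-59)λ + 780 = (λ - (-39))(λ - (-20)). Eigenvalues: -39, -20.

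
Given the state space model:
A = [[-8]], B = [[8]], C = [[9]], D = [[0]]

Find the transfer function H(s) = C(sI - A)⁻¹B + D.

(sI - A)⁻¹ = 1/(s + 8). H(s) = 9 × 8/(s + 8) + 0 = 72/(s + 8).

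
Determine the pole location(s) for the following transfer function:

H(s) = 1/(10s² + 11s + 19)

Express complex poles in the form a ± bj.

Discriminant = 11² - 4×10×19 = 121 - 760 = -639 < 0, so the poles are a complex conjugate pair s = (-11 ± j√639)/(2×10). Real part = -11/(2×10) = -11/20 = -0.55; imaginary part = ±√639/(2×10) ≈ 1.2639. Poles: s = -0.55 ± 1.2639j.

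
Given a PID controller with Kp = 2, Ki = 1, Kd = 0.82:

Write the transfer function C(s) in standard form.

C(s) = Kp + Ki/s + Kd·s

Substituting values: C(s) = 2 + 1/s + 0.82s = (0.82s² + 2s + 1)/s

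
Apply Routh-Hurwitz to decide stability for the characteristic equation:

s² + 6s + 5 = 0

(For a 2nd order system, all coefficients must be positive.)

Coefficients: 1, 6, 5. All positive, so system is stable.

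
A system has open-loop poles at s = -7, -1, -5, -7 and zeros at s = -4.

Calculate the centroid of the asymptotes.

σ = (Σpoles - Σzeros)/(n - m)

σ = (Σpoles - Σzeros)/(n - m) = (-20 - (-4))/(4 - 1) = -16/3 = -5.33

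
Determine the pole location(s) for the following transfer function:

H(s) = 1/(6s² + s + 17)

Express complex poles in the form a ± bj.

Discriminant = 1² - 4×6×17 = 1 - 408 = -407 < 0, so the poles are a complex conjugate pair s = (-1 ± j√407)/(2×6). Real part = -1/(2×6) = -1/12 ≈ -0.0833; imaginary part = ±√407/(2×6) ≈ 1.6812. Poles: s = -0.0833 ± 1.6812j.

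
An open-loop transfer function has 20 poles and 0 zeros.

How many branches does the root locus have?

Root locus has n branches where n = number of poles = 20.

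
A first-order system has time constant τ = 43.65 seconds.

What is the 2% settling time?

For first-order system, 2% settling time ≈ 4τ = 4 × 43.65 = 174.6 s.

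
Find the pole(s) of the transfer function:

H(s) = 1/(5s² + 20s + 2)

Discriminant = 20² - 4×5×2 = 400 - 40 = 360 > 0, so two distinct real poles. Using quadratic formula: s = (-20 ± √360)/(2×5) = (-20 ± √360)/10, with √360 ≈ 18.9737. s₁ ≈ -0.1026, s₂ ≈ -3.8974. Poles: s₁ = -0.1026, s₂ = -3.8974.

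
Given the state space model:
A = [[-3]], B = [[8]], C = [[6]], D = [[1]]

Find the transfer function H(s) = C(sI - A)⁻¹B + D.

(sI - A)⁻¹ = 1/(s + 3). H(s) = 6×8/(s + 3) + 1 = (s + 51)/(s + 3).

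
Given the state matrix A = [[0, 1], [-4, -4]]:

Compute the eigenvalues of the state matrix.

det(A - λI) = λ² - (-4)λ + 4 = (λ - (-2))(λ - (-2)). Eigenvalues: -2, -2.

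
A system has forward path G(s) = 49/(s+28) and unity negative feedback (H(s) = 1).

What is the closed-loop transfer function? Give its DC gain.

T(s) = G/(1+GH) = [49/(s+28)] / [1 + 49/(s+28)] = 49/(s+28+49) = 49/(s+77). DC gain = 49/77 = 0.6364.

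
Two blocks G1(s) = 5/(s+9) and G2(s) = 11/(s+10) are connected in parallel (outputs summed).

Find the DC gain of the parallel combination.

Parallel: G_eq = G1 + G2. DC gain = G1(0) + G2(0) = 5/9 + 11/10 = 0.5556 + 1.1 = 1.6556.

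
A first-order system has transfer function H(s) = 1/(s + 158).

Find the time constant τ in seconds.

For H(s) = 1/(s + 1/τ), the pole is at -1/τ = -158, so τ = 1/158 = 0.0063 s.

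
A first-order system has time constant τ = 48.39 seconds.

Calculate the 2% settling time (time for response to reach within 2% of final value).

For first-order system, 2% settling time ≈ 4τ = 4 × 48.39 = 193.56 s.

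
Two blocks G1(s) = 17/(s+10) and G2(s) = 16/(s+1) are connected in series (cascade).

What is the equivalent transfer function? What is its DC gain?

Series: multiply transfer functions. G_eq = 17/(s+10) × 16/(s+1) = 272/((s+10)(s+1)). DC gain = 272/(10×1) = 27.2.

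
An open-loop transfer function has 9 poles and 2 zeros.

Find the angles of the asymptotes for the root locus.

n - m = 9 - 2 = 7. Angles: θk = (2k + 1)·180°/7 = 25.71°, 77.14°, 128.57°, 180°, 231.43°, 282.86°, 334.29°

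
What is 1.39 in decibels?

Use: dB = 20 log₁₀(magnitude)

dB = 20 log₁₀(1.39) = 2.9 dB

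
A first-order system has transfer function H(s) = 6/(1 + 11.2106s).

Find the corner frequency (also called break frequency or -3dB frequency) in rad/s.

Corner frequency = 1/τ = 1/11.2106 = 0.089 rad/s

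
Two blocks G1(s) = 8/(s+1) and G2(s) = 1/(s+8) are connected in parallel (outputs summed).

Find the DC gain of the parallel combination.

Parallel: G_eq = G1 + G2. DC gain = G1(0) + G2(0) = 8/1 + 1/8 = 8 + 0.125 = 8.125.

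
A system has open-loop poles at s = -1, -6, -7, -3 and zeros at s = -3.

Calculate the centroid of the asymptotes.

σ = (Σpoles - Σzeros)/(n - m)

σ = (Σpoles - Σzeros)/(n - m) = (-17 - (-3))/(4 - 1) = -14/3 = -4.67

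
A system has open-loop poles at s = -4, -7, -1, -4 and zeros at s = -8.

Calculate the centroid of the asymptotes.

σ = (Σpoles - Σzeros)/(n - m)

σ = (Σpoles - Σzeros)/(n - m) = (-16 - (-8))/(4 - 1) = -8/3 = -2.67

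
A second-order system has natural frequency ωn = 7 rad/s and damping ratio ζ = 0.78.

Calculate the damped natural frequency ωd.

ωd = ωn√(1 - ζ²) = 7√(1 - 0.78²) = 4.38 rad/s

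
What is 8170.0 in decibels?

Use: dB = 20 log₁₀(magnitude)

dB = 20 log₁₀(8170.0) = 78.2 dB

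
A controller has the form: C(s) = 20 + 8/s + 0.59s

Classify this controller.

This is a Proportional-Integral-Derivative (PID) controller.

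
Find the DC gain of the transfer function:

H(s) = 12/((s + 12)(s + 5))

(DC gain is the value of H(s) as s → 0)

DC gain = H(0) = 12/(12 × 5) = 12/60 = 0.2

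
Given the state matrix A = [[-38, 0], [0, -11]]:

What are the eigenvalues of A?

For diagonal matrix, eigenvalues are diagonal entries: λ₁ = -38, λ₂ = -11.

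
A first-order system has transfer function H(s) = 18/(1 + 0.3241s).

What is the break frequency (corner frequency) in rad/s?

Corner frequency = 1/τ = 1/0.3241 = 3.085 rad/s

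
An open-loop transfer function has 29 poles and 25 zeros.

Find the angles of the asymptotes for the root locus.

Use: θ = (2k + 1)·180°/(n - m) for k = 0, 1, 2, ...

n - m = 29 - 25 = 4. Angles: θk = (2k + 1)·180°/4 = 45°, 135°, 225°, 315°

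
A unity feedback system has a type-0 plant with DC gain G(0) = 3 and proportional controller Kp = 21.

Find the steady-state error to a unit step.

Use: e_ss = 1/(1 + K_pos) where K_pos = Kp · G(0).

K_pos = Kp · G(0) = 21 × 3 = 63. e_ss = 1/(1 + 63) = 0.015625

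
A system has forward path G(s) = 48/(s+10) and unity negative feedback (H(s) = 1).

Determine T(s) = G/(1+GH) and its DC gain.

T(s) = G/(1+GH) = [48/(s+10)] / [1 + 48/(s+10)] = 48/(s+10+48) = 48/(s+58). DC gain = 48/58 = 0.8276.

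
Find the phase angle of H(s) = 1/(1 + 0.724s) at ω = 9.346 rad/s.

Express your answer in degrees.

Phase = -arctan(ωτ) = -arctan(9.346 × 0.724) = -81.6°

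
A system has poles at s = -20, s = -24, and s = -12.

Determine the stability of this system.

All poles are in the left half-plane. System is stable.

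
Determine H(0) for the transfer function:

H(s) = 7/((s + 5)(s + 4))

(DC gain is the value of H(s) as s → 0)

DC gain = H(0) = 7/(5 × 4) = 7/20 = 0.35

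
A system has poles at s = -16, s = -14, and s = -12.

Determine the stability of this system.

All poles are in the left half-plane. System is stable.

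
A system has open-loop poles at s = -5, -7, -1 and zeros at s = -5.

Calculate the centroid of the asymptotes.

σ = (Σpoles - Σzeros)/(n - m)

σ = (Σpoles - Σzeros)/(n - m) = (-13 - (-5))/(3 - 1) = -8/2 = -4.0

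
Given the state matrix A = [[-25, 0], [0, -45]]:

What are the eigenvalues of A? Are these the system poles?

For diagonal matrix, eigenvalues are diagonal entries: λ₁ = -25, λ₂ = -45. Eigenvalues of A = system poles.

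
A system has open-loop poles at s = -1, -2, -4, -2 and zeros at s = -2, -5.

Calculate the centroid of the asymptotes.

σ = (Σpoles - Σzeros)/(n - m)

σ = (Σpoles - Σzeros)/(n - m) = (-9 - (-7))/(4 - 2) = -2/2 = -1.0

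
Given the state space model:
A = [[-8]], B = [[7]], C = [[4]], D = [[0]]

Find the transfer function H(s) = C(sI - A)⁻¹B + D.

(sI - A)⁻¹ = 1/(s + 8). H(s) = 4 × 7/(s + 8) + 0 = 28/(s + 8).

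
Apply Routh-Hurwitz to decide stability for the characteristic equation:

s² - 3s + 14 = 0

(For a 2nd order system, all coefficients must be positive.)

Coefficients: 1, -3, 14. b=-3 not positive, so system is unstable.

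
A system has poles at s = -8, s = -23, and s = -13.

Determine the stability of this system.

All poles are in the left half-plane. System is stable.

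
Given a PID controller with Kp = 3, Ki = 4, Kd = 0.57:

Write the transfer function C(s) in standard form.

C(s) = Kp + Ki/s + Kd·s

Substituting values: C(s) = 3 + 4/s + 0.57s = (0.57s² + 3s + 4)/s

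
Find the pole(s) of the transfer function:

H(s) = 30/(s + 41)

Pole is where denominator = 0: s + 41 = 0, so s = -41.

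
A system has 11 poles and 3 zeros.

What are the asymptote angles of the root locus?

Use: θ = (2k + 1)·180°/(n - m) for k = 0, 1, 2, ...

n - m = 11 - 3 = 8. Angles: θk = (2k + 1)·180°/8 = 22.5°, 67.5°, 112.5°, 157.5°, 202.5°, 247.5°, 292.5°, 337.5°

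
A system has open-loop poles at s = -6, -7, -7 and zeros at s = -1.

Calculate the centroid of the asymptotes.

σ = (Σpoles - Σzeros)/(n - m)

σ = (Σpoles - Σzeros)/(n - m) = (-20 - (-1))/(3 - 1) = -19/2 = -9.5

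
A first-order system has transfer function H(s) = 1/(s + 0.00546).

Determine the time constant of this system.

For H(s) = 1/(s + 1/τ), the pole is at -1/τ = -0.00546, so τ = 1/0.00546 = 183.2 s.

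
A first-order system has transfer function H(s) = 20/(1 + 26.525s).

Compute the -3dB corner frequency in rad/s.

Corner frequency = 1/τ = 1/26.525 = 0.038 rad/s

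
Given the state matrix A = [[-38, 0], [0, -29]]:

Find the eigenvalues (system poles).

For diagonal matrix, eigenvalues are diagonal entries: λ₁ = -38, λ₂ = -29.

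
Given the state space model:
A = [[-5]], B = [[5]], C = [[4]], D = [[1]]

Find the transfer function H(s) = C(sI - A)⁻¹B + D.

(sI - A)⁻¹ = 1/(s + 5). H(s) = 4×5/(s + 5) + 1 = (s + 25)/(s + 5).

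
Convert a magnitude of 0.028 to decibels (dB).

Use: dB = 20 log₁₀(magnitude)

dB = 20 log₁₀(0.028) = -31.1 dB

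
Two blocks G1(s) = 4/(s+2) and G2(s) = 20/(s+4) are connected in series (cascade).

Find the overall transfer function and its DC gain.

Series: multiply transfer functions. G_eq = 4/(s+2) × 20/(s+4) = 80/((s+2)(s+4)). DC gain = 80/(2×4) = 10.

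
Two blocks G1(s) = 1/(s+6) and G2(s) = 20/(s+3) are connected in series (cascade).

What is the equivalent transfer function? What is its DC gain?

Series: multiply transfer functions. G_eq = 1/(s+6) × 20/(s+3) = 20/((s+6)(s+3)). DC gain = 20/(6×3) = 1.1111.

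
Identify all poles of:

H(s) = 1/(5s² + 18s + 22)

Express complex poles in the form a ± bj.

Discriminant = 18² - 4×5×22 = 324 - 440 = -116 < 0, so the poles are a complex conjugate pair s = (-18 ± j√116)/(2×5). Real part = -18/(2×5) = -18/10 = -1.8; imaginary part = ±√116/(2×5) ≈ 1.0770. Poles: s = -1.8 ± 1.0770j.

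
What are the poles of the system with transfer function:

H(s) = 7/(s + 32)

Pole is where denominator = 0: s + 32 = 0, so s = -32.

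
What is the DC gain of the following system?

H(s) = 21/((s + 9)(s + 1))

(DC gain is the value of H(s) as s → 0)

DC gain = H(0) = 21/(9 × 1) = 21/9 = 2.3333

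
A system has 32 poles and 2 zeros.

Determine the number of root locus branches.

Root locus has n branches where n = number of poles = 32.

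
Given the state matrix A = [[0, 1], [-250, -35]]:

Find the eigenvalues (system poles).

det(A - λI) = λ² - (-35)λ + 250 = (λ - (-10))(λ - (-25)). Eigenvalues: -10, -25.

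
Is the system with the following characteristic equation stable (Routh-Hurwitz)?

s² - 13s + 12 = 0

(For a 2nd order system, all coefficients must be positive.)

Coefficients: 1, -13, 12. b=-13 not positive, so system is unstable.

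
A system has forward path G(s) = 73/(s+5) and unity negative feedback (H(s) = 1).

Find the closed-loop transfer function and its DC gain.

T(s) = G/(1+GH) = [73/(s+5)] / [1 + 73/(s+5)] = 73/(s+5+73) = 73/(s+78). DC gain = 73/78 = 0.9359.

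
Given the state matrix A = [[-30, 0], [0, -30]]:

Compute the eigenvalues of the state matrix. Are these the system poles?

For diagonal matrix, eigenvalues are diagonal entries: λ₁ = -30, λ₂ = -30. Eigenvalues of A = system poles.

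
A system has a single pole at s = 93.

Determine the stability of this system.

Pole at s = 93 is in the right half-plane. Unstable.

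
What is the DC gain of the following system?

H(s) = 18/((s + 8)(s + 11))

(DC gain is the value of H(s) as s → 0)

DC gain = H(0) = 18/(8 × 11) = 18/88 = 0.2045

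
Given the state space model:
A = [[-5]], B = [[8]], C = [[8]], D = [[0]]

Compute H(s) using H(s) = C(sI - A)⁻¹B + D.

(sI - A)⁻¹ = 1/(s + 5). H(s) = 8 × 8/(s + 5) + 0 = 64/(s + 5).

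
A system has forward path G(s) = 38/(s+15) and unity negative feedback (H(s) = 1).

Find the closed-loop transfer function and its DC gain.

T(s) = G/(1+GH) = [38/(s+15)] / [1 + 38/(s+15)] = 38/(s+15+38) = 38/(s+53). DC gain = 38/53 = 0.7170.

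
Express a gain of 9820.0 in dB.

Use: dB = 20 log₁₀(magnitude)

dB = 20 log₁₀(9820.0) = 79.8 dB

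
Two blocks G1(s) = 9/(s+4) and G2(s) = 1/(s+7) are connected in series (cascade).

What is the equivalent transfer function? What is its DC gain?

Series: multiply transfer functions. G_eq = 9/(s+4) × 1/(s+7) = 9/((s+4)(s+7)). DC gain = 9/(4×7) = 0.3214.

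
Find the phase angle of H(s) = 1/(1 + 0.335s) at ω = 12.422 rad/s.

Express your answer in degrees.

Phase = -arctan(ωτ) = -arctan(12.422 × 0.335) = -76.5°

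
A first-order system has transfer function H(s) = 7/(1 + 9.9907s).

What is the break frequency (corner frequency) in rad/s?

Corner frequency = 1/τ = 1/9.9907 = 0.1 rad/s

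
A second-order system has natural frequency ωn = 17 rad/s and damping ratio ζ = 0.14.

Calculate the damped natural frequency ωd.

ωd = ωn√(1 - ζ²) = 17√(1 - 0.14²) = 16.83 rad/s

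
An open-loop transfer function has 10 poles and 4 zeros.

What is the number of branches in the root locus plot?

Root locus has n branches where n = number of poles = 10.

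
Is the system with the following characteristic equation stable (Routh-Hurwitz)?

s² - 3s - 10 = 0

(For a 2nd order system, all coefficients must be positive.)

Coefficients: 1, -3, -10. b=-3, c=-10 not positive, so system is unstable.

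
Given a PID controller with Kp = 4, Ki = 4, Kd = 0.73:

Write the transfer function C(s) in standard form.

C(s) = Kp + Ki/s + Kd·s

Substituting values: C(s) = 4 + 4/s + 0.73s = (0.73s² + 4s + 4)/s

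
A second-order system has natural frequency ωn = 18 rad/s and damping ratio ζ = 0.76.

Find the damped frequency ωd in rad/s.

ωd = ωn√(1 - ζ²) = 18√(1 - 0.76²) = 11.7 rad/s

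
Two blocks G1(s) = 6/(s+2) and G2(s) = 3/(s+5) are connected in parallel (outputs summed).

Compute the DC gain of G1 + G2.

Parallel: G_eq = G1 + G2. DC gain = G1(0) + G2(0) = 6/2 + 3/5 = 3 + 0.6 = 3.6.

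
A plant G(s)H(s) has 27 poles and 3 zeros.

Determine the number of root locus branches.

Root locus has n branches where n = number of poles = 27.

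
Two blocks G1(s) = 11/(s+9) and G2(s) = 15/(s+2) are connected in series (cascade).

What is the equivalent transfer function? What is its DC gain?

Series: multiply transfer functions. G_eq = 11/(s+9) × 15/(s+2) = 165/((s+9)(s+2)). DC gain = 165/(9×2) = 9.1667.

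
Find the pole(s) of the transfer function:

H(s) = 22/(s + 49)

Pole is where denominator = 0: s + 49 = 0, so s = -49.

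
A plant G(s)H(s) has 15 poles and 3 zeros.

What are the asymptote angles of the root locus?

n - m = 15 - 3 = 12. Angles: θk = (2k + 1)·180°/12 = 15°, 45°, 75°, 105°, 135°, 165°, 195°, 225°, 255°, 285°, 315°, 345°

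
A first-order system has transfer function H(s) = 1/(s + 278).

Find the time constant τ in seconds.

For H(s) = 1/(s + 1/τ), the pole is at -1/τ = -278, so τ = 1/278 = 0.0036 s.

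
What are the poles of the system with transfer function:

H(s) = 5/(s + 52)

Pole is where denominator = 0: s + 52 = 0, so s = -52.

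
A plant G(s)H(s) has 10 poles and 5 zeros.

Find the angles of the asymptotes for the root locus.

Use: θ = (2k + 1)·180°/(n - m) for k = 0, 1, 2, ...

n - m = 10 - 5 = 5. Angles: θk = (2k + 1)·180°/5 = 36°, 108°, 180°, 252°, 324°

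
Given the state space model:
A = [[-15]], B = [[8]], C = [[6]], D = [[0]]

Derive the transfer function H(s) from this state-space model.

(sI - A)⁻¹ = 1/(s + 15). H(s) = 6 × 8/(s + 15) + 0 = 48/(s + 15).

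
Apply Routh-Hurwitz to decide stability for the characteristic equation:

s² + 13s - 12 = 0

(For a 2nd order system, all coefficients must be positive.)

Coefficients: 1, 13, -12. c=-12 not positive, so system is unstable.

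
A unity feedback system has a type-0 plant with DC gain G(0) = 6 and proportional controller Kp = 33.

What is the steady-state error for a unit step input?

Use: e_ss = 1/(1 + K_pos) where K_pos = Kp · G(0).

K_pos = Kp · G(0) = 33 × 6 = 198. e_ss = 1/(1 + 198) = 0.0050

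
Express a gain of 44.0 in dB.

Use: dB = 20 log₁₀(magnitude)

dB = 20 log₁₀(44.0) = 32.9 dB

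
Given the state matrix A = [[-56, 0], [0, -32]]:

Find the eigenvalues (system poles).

For diagonal matrix, eigenvalues are diagonal entries: λ₁ = -56, λ₂ = -32.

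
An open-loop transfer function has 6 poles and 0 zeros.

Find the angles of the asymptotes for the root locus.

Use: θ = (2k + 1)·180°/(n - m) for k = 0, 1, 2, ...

n - m = 6 - 0 = 6. Angles: θk = (2k + 1)·180°/6 = 30°, 90°, 150°, 210°, 270°, 330°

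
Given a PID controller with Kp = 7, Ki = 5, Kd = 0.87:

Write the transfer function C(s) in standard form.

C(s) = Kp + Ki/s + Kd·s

Substituting values: C(s) = 7 + 5/s + 0.87s = (0.87s² + 7s + 5)/s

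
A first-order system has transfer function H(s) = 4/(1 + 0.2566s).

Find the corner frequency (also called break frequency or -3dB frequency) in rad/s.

Corner frequency = 1/τ = 1/0.2566 = 3.897 rad/s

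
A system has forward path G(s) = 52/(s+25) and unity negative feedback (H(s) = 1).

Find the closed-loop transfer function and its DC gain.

T(s) = G/(1+GH) = [52/(s+25)] / [1 + 52/(s+25)] = 52/(s+25+52) = 52/(s+77). DC gain = 52/77 = 0.6753.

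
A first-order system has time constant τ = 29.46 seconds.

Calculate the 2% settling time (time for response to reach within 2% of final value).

For first-order system, 2% settling time ≈ 4τ = 4 × 29.46 = 117.84 s.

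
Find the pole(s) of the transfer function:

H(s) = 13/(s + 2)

Pole is where denominator = 0: s + 2 = 0, so s = -2.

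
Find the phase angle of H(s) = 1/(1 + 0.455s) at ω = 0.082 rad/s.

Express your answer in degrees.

Phase = -arctan(ωτ) = -arctan(0.082 × 0.455) = -2.1°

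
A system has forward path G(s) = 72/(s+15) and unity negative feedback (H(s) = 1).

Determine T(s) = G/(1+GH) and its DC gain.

T(s) = G/(1+GH) = [72/(s+15)] / [1 + 72/(s+15)] = 72/(s+15+72) = 72/(s+87). DC gain = 72/87 = 0.8276.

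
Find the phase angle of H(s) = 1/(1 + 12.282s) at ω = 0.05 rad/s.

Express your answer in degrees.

Phase = -arctan(ωτ) = -arctan(0.05 × 12.282) = -31.6°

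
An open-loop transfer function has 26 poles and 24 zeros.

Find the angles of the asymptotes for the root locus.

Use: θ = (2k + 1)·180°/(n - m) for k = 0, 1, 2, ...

n - m = 26 - 24 = 2. Angles: θk = (2k + 1)·180°/2 = 90°, 270°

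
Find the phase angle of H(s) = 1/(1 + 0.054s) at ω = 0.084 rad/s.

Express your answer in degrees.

Phase = -arctan(ωτ) = -arctan(0.084 × 0.054) = -0.3°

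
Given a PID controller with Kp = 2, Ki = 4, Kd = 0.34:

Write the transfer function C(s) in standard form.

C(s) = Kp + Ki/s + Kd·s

Substituting values: C(s) = 2 + 4/s + 0.34s = (0.34s² + 2s + 4)/s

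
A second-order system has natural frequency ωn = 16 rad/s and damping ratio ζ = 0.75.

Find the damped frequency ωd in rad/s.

ωd = ωn√(1 - ζ²) = 16√(1 - 0.75²) = 10.58 rad/s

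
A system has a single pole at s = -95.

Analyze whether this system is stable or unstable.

Pole at s = -95 is in the left half-plane. Stable.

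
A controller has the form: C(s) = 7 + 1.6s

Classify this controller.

This is a Proportional-Derivative (PD) controller.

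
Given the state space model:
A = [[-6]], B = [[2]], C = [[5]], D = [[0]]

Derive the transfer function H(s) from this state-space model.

(sI - A)⁻¹ = 1/(s + 6). H(s) = 5 × 2/(s + 6) + 0 = 10/(s + 6).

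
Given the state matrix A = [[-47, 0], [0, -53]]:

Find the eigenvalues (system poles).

For diagonal matrix, eigenvalues are diagonal entries: λ₁ = -47, λ₂ = -53.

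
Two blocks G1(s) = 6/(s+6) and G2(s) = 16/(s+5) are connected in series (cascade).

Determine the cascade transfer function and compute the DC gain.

Series: multiply transfer functions. G_eq = 6/(s+6) × 16/(s+5) = 96/((s+6)(s+5)). DC gain = 96/(6×5) = 3.2.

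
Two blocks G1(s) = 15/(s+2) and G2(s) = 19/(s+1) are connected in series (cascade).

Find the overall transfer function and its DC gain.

Series: multiply transfer functions. G_eq = 15/(s+2) × 19/(s+1) = 285/((s+2)(s+1)). DC gain = 285/(2×1) = 142.5.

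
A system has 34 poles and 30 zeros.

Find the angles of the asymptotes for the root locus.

n - m = 34 - 30 = 4. Angles: θk = (2k + 1)·180°/4 = 45°, 135°, 225°, 315°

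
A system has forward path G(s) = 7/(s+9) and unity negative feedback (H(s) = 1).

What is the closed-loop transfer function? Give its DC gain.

T(s) = G/(1+GH) = [7/(s+9)] / [1 + 7/(s+9)] = 7/(s+9+7) = 7/(s+16). DC gain = 7/16 = 0.4375.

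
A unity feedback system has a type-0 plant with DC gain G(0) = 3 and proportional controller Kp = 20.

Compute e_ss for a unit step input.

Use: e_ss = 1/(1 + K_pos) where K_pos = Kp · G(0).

K_pos = Kp · G(0) = 20 × 3 = 60. e_ss = 1/(1 + 60) = 0.0164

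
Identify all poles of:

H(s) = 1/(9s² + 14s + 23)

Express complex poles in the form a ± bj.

Discriminant = 14² - 4×9×23 = 196 - 828 = -632 < 0, so the poles are a complex conjugate pair s = (-14 ± j√632)/(2×9). Real part = -14/(2×9) = -14/18 ≈ -0.7778; imaginary part = ±√632/(2×9) ≈ 1.3966. Poles: s = -0.7778 ± 1.3966j.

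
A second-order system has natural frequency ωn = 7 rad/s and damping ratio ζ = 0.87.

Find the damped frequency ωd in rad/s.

ωd = ωn√(1 - ζ²) = 7√(1 - 0.87²) = 3.45 rad/s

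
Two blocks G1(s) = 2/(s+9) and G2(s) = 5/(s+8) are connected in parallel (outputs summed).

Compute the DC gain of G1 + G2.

Parallel: G_eq = G1 + G2. DC gain = G1(0) + G2(0) = 2/9 + 5/8 = 0.2222 + 0.625 = 0.8472.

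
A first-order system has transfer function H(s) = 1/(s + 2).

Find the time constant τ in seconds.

For H(s) = 1/(s + 1/τ), the pole is at -1/τ = -2, so τ = 1/2 = 0.5 s.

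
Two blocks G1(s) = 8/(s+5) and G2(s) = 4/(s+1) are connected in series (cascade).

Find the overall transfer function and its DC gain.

Series: multiply transfer functions. G_eq = 8/(s+5) × 4/(s+1) = 32/((s+5)(s+1)). DC gain = 32/(5×1) = 6.4.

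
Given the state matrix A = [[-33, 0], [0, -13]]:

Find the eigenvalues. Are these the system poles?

For diagonal matrix, eigenvalues are diagonal entries: λ₁ = -33, λ₂ = -13. Eigenvalues of A = system poles.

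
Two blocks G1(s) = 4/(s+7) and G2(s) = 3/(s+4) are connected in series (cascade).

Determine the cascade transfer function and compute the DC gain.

Series: multiply transfer functions. G_eq = 4/(s+7) × 3/(s+4) = 12/((s+7)(s+4)). DC gain = 12/(7×4) = 0.4286.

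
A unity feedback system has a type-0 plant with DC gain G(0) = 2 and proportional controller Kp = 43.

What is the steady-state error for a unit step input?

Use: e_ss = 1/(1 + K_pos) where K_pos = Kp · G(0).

K_pos = Kp · G(0) = 43 × 2 = 86. e_ss = 1/(1 + 86) = 0.0115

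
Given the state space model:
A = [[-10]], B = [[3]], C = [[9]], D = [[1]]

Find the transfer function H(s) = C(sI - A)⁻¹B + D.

(sI - A)⁻¹ = 1/(s + 10). H(s) = 9×3/(s + 10) + 1 = (s + 37)/(s + 10).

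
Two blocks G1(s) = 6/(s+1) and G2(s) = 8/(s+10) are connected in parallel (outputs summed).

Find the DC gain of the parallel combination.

Parallel: G_eq = G1 + G2. DC gain = G1(0) + G2(0) = 6/1 + 8/10 = 6 + 0.8 = 6.8.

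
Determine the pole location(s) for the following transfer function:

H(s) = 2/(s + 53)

Pole is where denominator = 0: s + 53 = 0, so s = -53.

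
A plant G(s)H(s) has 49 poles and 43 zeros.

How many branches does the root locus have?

Root locus has n branches where n = number of poles = 49.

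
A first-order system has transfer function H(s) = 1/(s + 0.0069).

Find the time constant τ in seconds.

For H(s) = 1/(s + 1/τ), the pole is at -1/τ = -0.0069, so τ = 1/0.0069 = 144.9 s.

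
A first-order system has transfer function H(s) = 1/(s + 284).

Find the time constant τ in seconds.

For H(s) = 1/(s + 1/τ), the pole is at -1/τ = -284, so τ = 1/284 = 0.0035 s.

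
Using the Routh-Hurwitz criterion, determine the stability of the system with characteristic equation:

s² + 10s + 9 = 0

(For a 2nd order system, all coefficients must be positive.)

Coefficients: 1, 10, 9. All positive, so system is stable.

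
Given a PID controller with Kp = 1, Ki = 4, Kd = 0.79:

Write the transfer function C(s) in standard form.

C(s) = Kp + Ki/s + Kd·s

Substituting values: C(s) = 1 + 4/s + 0.79s = (0.79s² + s + 4)/s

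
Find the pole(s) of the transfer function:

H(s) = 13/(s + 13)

Pole is where denominator = 0: s + 13 = 0, so s = -13.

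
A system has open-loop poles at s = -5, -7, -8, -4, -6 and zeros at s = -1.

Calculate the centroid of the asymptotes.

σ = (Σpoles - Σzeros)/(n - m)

σ = (Σpoles - Σzeros)/(n - m) = (-30 - (-1))/(5 - 1) = -29/4 = -7.25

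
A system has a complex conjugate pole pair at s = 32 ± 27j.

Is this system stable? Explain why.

Real part of poles is 32 (> 0, right half-plane). Unstable.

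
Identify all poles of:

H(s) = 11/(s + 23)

Pole is where denominator = 0: s + 23 = 0, so s = -23.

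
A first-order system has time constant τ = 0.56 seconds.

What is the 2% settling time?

For first-order system, 2% settling time ≈ 4τ = 4 × 0.56 = 2.24 s.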